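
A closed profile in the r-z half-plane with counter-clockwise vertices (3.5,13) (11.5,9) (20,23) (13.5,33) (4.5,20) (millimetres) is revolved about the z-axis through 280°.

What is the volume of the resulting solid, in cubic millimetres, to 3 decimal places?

Profile (r,z), 5 vertices: (3.5,13) (11.5,9) (20,23) (13.5,33) (4.5,20)
edge 0: (3.5,13)→(11.5,9)  cross = 3.5·9 − 11.5·13 = -118.0000; (r_i+r_j)·cross = 15·-118.0000 = -1770.0000
edge 1: (11.5,9)→(20,23)  cross = 11.5·23 − 20·9 = 84.5000; (r_i+r_j)·cross = 31.5·84.5000 = 2661.7500
edge 2: (20,23)→(13.5,33)  cross = 20·33 − 13.5·23 = 349.5000; (r_i+r_j)·cross = 33.5·349.5000 = 11708.2500
edge 3: (13.5,33)→(4.5,20)  cross = 13.5·20 − 4.5·33 = 121.5000; (r_i+r_j)·cross = 18·121.5000 = 2187.0000
edge 4: (4.5,20)→(3.5,13)  cross = 4.5·13 − 3.5·20 = -11.5000; (r_i+r_j)·cross = 8·-11.5000 = -92.0000
Σcross = 426.0000 → A = |Σcross|/2 = 213.0000 mm²
Σ(r_i+r_j)·cross = 14695.0000 → first moment M = |Σ|/6 = 2449.1667
R_c = M/A = 2449.1667/213.0000 = 11.4984 mm
θ = 280° = 4.886922 rad
V = θ·R_c·A = 4.886922·11.4984·213.0000 = 11968.886 mm³

Volume = 11968.886 mm³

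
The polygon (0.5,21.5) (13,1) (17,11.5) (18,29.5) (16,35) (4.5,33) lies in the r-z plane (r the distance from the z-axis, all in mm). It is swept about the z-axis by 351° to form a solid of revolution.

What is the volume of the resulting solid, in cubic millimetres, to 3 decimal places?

Profile (r,z), 6 vertices: (0.5,21.5) (13,1) (17,11.5) (18,29.5) (16,35) (4.5,33)
edge 0: (0.5,21.5)→(13,1)  cross = 0.5·1 − 13·21.5 = -279.0000; (r_i+r_j)·cross = 13.5·-279.0000 = -3766.5000
edge 1: (13,1)→(17,11.5)  cross = 13·11.5 − 17·1 = 132.5000; (r_i+r_j)·cross = 30·132.5000 = 3975.0000
edge 2: (17,11.5)→(18,29.5)  cross = 17·29.5 − 18·11.5 = 294.5000; (r_i+r_j)·cross = 35·294.5000 = 10307.5000
edge 3: (18,29.5)→(16,35)  cross = 18·35 − 16·29.5 = 158.0000; (r_i+r_j)·cross = 34·158.0000 = 5372.0000
edge 4: (16,35)→(4.5,33)  cross = 16·33 − 4.5·35 = 370.5000; (r_i+r_j)·cross = 20.5·370.5000 = 7595.2500
edge 5: (4.5,33)→(0.5,21.5)  cross = 4.5·21.5 − 0.5·33 = 80.2500; (r_i+r_j)·cross = 5·80.2500 = 401.2500
Σcross = 756.7500 → A = |Σcross|/2 = 378.3750 mm²
Σ(r_i+r_j)·cross = 23884.5000 → first moment M = |Σ|/6 = 3980.7500
R_c = M/A = 3980.7500/378.3750 = 10.5206 mm
θ = 351° = 6.126106 rad
V = θ·R_c·A = 6.126106·10.5206·378.3750 = 24386.495 mm³

Volume = 24386.495 mm³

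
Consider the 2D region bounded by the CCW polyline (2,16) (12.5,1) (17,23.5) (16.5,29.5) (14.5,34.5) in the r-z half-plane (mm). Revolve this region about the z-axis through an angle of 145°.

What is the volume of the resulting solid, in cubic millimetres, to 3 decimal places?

Profile (r,z), 5 vertices: (2,16) (12.5,1) (17,23.5) (16.5,29.5) (14.5,34.5)
edge 0: (2,16)→(12.5,1)  cross = 2·1 − 12.5·16 = -198.0000; (r_i+r_j)·cross = 14.5·-198.0000 = -2871.0000
edge 1: (12.5,1)→(17,23.5)  cross = 12.5·23.5 − 17·1 = 276.7500; (r_i+r_j)·cross = 29.5·276.7500 = 8164.1250
edge 2: (17,23.5)→(16.5,29.5)  cross = 17·29.5 − 16.5·23.5 = 113.7500; (r_i+r_j)·cross = 33.5·113.7500 = 3810.6250
edge 3: (16.5,29.5)→(14.5,34.5)  cross = 16.5·34.5 − 14.5·29.5 = 141.5000; (r_i+r_j)·cross = 31·141.5000 = 4386.5000
edge 4: (14.5,34.5)→(2,16)  cross = 14.5·16 − 2·34.5 = 163.0000; (r_i+r_j)·cross = 16.5·163.0000 = 2689.5000
Σcross = 497.0000 → A = |Σcross|/2 = 248.5000 mm²
Σ(r_i+r_j)·cross = 16179.7500 → first moment M = |Σ|/6 = 2696.6250
R_c = M/A = 2696.6250/248.5000 = 10.8516 mm
θ = 145° = 2.530727 rad
V = θ·R_c·A = 2.530727·10.8516·248.5000 = 6824.423 mm³

Volume = 6824.423 mm³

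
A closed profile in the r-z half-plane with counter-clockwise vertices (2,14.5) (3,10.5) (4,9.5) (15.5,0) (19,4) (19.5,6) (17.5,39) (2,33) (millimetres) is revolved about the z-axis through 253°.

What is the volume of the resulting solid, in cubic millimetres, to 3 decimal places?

Volume = 25237.376 mm³

Profile (r,z), 8 vertices: (2,14.5) (3,10.5) (4,9.5) (15.5,0) (19,4) (19.5,6) (17.5,39) (2,33)
edge 0: (2,14.5)→(3,10.5)  cross = 2·10.5 − 3·14.5 = -22.5000; (r_i+r_j)·cross = 5·-22.5000 = -112.5000
edge 1: (3,10.5)→(4,9.5)  cross = 3·9.5 − 4·10.5 = -13.5000; (r_i+r_j)·cross = 7·-13.5000 = -94.5000
edge 2: (4,9.5)→(15.5,0)  cross = 4·0 − 15.5·9.5 = -147.2500; (r_i+r_j)·cross = 19.5·-147.2500 = -2871.3750
edge 3: (15.5,0)→(19,4)  cross = 15.5·4 − 19·0 = 62.0000; (r_i+r_j)·cross = 34.5·62.0000 = 2139.0000
edge 4: (19,4)→(19.5,6)  cross = 19·6 − 19.5·4 = 36.0000; (r_i+r_j)·cross = 38.5·36.0000 = 1386.0000
edge 5: (19.5,6)→(17.5,39)  cross = 19.5·39 − 17.5·6 = 655.5000; (r_i+r_j)·cross = 37·655.5000 = 24253.5000
edge 6: (17.5,39)→(2,33)  cross = 17.5·33 − 2·39 = 499.5000; (r_i+r_j)·cross = 19.5·499.5000 = 9740.2500
edge 7: (2,33)→(2,14.5)  cross = 2·14.5 − 2·33 = -37.0000; (r_i+r_j)·cross = 4·-37.0000 = -148.0000
Σcross = 1032.7500 → A = |Σcross|/2 = 516.3750 mm²
Σ(r_i+r_j)·cross = 34292.3750 → first moment M = |Σ|/6 = 5715.3958
R_c = M/A = 5715.3958/516.3750 = 11.0683 mm
θ = 253° = 4.415683 rad
V = θ·R_c·A = 4.415683·11.0683·516.3750 = 25237.376 mm³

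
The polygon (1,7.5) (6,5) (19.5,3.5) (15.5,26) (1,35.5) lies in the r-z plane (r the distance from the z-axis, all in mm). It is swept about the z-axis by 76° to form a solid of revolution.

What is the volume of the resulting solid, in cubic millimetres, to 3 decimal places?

Profile (r,z), 5 vertices: (1,7.5) (6,5) (19.5,3.5) (15.5,26) (1,35.5)
edge 0: (1,7.5)→(6,5)  cross = 1·5 − 6·7.5 = -40.0000; (r_i+r_j)·cross = 7·-40.0000 = -280.0000
edge 1: (6,5)→(19.5,3.5)  cross = 6·3.5 − 19.5·5 = -76.5000; (r_i+r_j)·cross = 25.5·-76.5000 = -1950.7500
edge 2: (19.5,3.5)→(15.5,26)  cross = 19.5·26 − 15.5·3.5 = 452.7500; (r_i+r_j)·cross = 35·452.7500 = 15846.2500
edge 3: (15.5,26)→(1,35.5)  cross = 15.5·35.5 − 1·26 = 524.2500; (r_i+r_j)·cross = 16.5·524.2500 = 8650.1250
edge 4: (1,35.5)→(1,7.5)  cross = 1·7.5 − 1·35.5 = -28.0000; (r_i+r_j)·cross = 2·-28.0000 = -56.0000
Σcross = 832.5000 → A = |Σcross|/2 = 416.2500 mm²
Σ(r_i+r_j)·cross = 22209.6250 → first moment M = |Σ|/6 = 3701.6042
R_c = M/A = 3701.6042/416.2500 = 8.8927 mm
θ = 76° = 1.326450 rad
V = θ·R_c·A = 1.326450·8.8927·416.2500 = 4909.994 mm³

Volume = 4909.994 mm³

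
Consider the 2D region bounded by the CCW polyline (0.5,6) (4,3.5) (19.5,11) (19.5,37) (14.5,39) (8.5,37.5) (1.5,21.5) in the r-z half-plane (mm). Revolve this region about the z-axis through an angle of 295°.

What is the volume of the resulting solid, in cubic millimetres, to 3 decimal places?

Profile (r,z), 7 vertices: (0.5,6) (4,3.5) (19.5,11) (19.5,37) (14.5,39) (8.5,37.5) (1.5,21.5)
edge 0: (0.5,6)→(4,3.5)  cross = 0.5·3.5 − 4·6 = -22.2500; (r_i+r_j)·cross = 4.5·-22.2500 = -100.1250
edge 1: (4,3.5)→(19.5,11)  cross = 4·11 − 19.5·3.5 = -24.2500; (r_i+r_j)·cross = 23.5·-24.2500 = -569.8750
edge 2: (19.5,11)→(19.5,37)  cross = 19.5·37 − 19.5·11 = 507.0000; (r_i+r_j)·cross = 39·507.0000 = 19773.0000
edge 3: (19.5,37)→(14.5,39)  cross = 19.5·39 − 14.5·37 = 224.0000; (r_i+r_j)·cross = 34·224.0000 = 7616.0000
edge 4: (14.5,39)→(8.5,37.5)  cross = 14.5·37.5 − 8.5·39 = 212.2500; (r_i+r_j)·cross = 23·212.2500 = 4881.7500
edge 5: (8.5,37.5)→(1.5,21.5)  cross = 8.5·21.5 − 1.5·37.5 = 126.5000; (r_i+r_j)·cross = 10·126.5000 = 1265.0000
edge 6: (1.5,21.5)→(0.5,6)  cross = 1.5·6 − 0.5·21.5 = -1.7500; (r_i+r_j)·cross = 2·-1.7500 = -3.5000
Σcross = 1021.5000 → A = |Σcross|/2 = 510.7500 mm²
Σ(r_i+r_j)·cross = 32862.2500 → first moment M = |Σ|/6 = 5477.0417
R_c = M/A = 5477.0417/510.7500 = 10.7235 mm
θ = 295° = 5.148721 rad
V = θ·R_c·A = 5.148721·10.7235·510.7500 = 28199.761 mm³

Volume = 28199.761 mm³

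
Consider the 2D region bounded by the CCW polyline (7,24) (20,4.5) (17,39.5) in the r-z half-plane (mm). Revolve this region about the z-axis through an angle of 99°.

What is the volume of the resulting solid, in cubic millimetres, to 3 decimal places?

Profile (r,z), 3 vertices: (7,24) (20,4.5) (17,39.5)
edge 0: (7,24)→(20,4.5)  cross = 7·4.5 − 20·24 = -448.5000; (r_i+r_j)·cross = 27·-448.5000 = -12109.5000
edge 1: (20,4.5)→(17,39.5)  cross = 20·39.5 − 17·4.5 = 713.5000; (r_i+r_j)·cross = 37·713.5000 = 26399.5000
edge 2: (17,39.5)→(7,24)  cross = 17·24 − 7·39.5 = 131.5000; (r_i+r_j)·cross = 24·131.5000 = 3156.0000
Σcross = 396.5000 → A = |Σcross|/2 = 198.2500 mm²
Σ(r_i+r_j)·cross = 17446.0000 → first moment M = |Σ|/6 = 2907.6667
R_c = M/A = 2907.6667/198.2500 = 14.6667 mm
θ = 99° = 1.727876 rad
V = θ·R_c·A = 1.727876·14.6667·198.2500 = 5024.087 mm³

Volume = 5024.087 mm³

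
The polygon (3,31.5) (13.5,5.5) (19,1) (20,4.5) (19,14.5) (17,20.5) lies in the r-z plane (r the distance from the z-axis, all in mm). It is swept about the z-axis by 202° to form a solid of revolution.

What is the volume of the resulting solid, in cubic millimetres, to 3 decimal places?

Volume = 9081.929 mm³

Profile (r,z), 6 vertices: (3,31.5) (13.5,5.5) (19,1) (20,4.5) (19,14.5) (17,20.5)
edge 0: (3,31.5)→(13.5,5.5)  cross = 3·5.5 − 13.5·31.5 = -408.7500; (r_i+r_j)·cross = 16.5·-408.7500 = -6744.3750
edge 1: (13.5,5.5)→(19,1)  cross = 13.5·1 − 19·5.5 = -91.0000; (r_i+r_j)·cross = 32.5·-91.0000 = -2957.5000
edge 2: (19,1)→(20,4.5)  cross = 19·4.5 − 20·1 = 65.5000; (r_i+r_j)·cross = 39·65.5000 = 2554.5000
edge 3: (20,4.5)→(19,14.5)  cross = 20·14.5 − 19·4.5 = 204.5000; (r_i+r_j)·cross = 39·204.5000 = 7975.5000
edge 4: (19,14.5)→(17,20.5)  cross = 19·20.5 − 17·14.5 = 143.0000; (r_i+r_j)·cross = 36·143.0000 = 5148.0000
edge 5: (17,20.5)→(3,31.5)  cross = 17·31.5 − 3·20.5 = 474.0000; (r_i+r_j)·cross = 20·474.0000 = 9480.0000
Σcross = 387.2500 → A = |Σcross|/2 = 193.6250 mm²
Σ(r_i+r_j)·cross = 15456.1250 → first moment M = |Σ|/6 = 2576.0208
R_c = M/A = 2576.0208/193.6250 = 13.3042 mm
θ = 202° = 3.525565 rad
V = θ·R_c·A = 3.525565·13.3042·193.6250 = 9081.929 mm³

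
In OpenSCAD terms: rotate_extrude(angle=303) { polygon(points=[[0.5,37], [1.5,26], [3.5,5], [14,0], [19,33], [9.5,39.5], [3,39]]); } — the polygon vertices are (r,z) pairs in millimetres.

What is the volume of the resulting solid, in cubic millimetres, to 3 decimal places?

Profile (r,z), 7 vertices: (0.5,37) (1.5,26) (3.5,5) (14,0) (19,33) (9.5,39.5) (3,39)
edge 0: (0.5,37)→(1.5,26)  cross = 0.5·26 − 1.5·37 = -42.5000; (r_i+r_j)·cross = 2·-42.5000 = -85.0000
edge 1: (1.5,26)→(3.5,5)  cross = 1.5·5 − 3.5·26 = -83.5000; (r_i+r_j)·cross = 5·-83.5000 = -417.5000
edge 2: (3.5,5)→(14,0)  cross = 3.5·0 − 14·5 = -70.0000; (r_i+r_j)·cross = 17.5·-70.0000 = -1225.0000
edge 3: (14,0)→(19,33)  cross = 14·33 − 19·0 = 462.0000; (r_i+r_j)·cross = 33·462.0000 = 15246.0000
edge 4: (19,33)→(9.5,39.5)  cross = 19·39.5 − 9.5·33 = 437.0000; (r_i+r_j)·cross = 28.5·437.0000 = 12454.5000
edge 5: (9.5,39.5)→(3,39)  cross = 9.5·39 − 3·39.5 = 252.0000; (r_i+r_j)·cross = 12.5·252.0000 = 3150.0000
edge 6: (3,39)→(0.5,37)  cross = 3·37 − 0.5·39 = 91.5000; (r_i+r_j)·cross = 3.5·91.5000 = 320.2500
Σcross = 1046.5000 → A = |Σcross|/2 = 523.2500 mm²
Σ(r_i+r_j)·cross = 29443.2500 → first moment M = |Σ|/6 = 4907.2083
R_c = M/A = 4907.2083/523.2500 = 9.3783 mm
θ = 303° = 5.288348 rad
V = θ·R_c·A = 5.288348·9.3783·523.2500 = 25951.024 mm³

Volume = 25951.024 mm³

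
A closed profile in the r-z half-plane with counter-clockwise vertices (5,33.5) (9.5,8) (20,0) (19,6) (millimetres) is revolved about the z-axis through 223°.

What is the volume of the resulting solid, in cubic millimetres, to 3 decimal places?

Profile (r,z), 4 vertices: (5,33.5) (9.5,8) (20,0) (19,6)
edge 0: (5,33.5)→(9.5,8)  cross = 5·8 − 9.5·33.5 = -278.2500; (r_i+r_j)·cross = 14.5·-278.2500 = -4034.6250
edge 1: (9.5,8)→(20,0)  cross = 9.5·0 − 20·8 = -160.0000; (r_i+r_j)·cross = 29.5·-160.0000 = -4720.0000
edge 2: (20,0)→(19,6)  cross = 20·6 − 19·0 = 120.0000; (r_i+r_j)·cross = 39·120.0000 = 4680.0000
edge 3: (19,6)→(5,33.5)  cross = 19·33.5 − 5·6 = 606.5000; (r_i+r_j)·cross = 24·606.5000 = 14556.0000
Σcross = 288.2500 → A = |Σcross|/2 = 144.1250 mm²
Σ(r_i+r_j)·cross = 10481.3750 → first moment M = |Σ|/6 = 1746.8958
R_c = M/A = 1746.8958/144.1250 = 12.1207 mm
θ = 223° = 3.892084 rad
V = θ·R_c·A = 3.892084·12.1207·144.1250 = 6799.066 mm³

Volume = 6799.066 mm³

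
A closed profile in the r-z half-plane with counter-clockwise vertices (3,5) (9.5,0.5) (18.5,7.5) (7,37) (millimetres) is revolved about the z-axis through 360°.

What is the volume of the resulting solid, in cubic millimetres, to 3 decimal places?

Profile (r,z), 4 vertices: (3,5) (9.5,0.5) (18.5,7.5) (7,37)
edge 0: (3,5)→(9.5,0.5)  cross = 3·0.5 − 9.5·5 = -46.0000; (r_i+r_j)·cross = 12.5·-46.0000 = -575.0000
edge 1: (9.5,0.5)→(18.5,7.5)  cross = 9.5·7.5 − 18.5·0.5 = 62.0000; (r_i+r_j)·cross = 28·62.0000 = 1736.0000
edge 2: (18.5,7.5)→(7,37)  cross = 18.5·37 − 7·7.5 = 632.0000; (r_i+r_j)·cross = 25.5·632.0000 = 16116.0000
edge 3: (7,37)→(3,5)  cross = 7·5 − 3·37 = -76.0000; (r_i+r_j)·cross = 10·-76.0000 = -760.0000
Σcross = 572.0000 → A = |Σcross|/2 = 286.0000 mm²
Σ(r_i+r_j)·cross = 16517.0000 → first moment M = |Σ|/6 = 2752.8333
R_c = M/A = 2752.8333/286.0000 = 9.6253 mm
θ = 360° = 6.283185 rad
V = θ·R_c·A = 6.283185·9.6253·286.0000 = 17296.562 mm³

Volume = 17296.562 mm³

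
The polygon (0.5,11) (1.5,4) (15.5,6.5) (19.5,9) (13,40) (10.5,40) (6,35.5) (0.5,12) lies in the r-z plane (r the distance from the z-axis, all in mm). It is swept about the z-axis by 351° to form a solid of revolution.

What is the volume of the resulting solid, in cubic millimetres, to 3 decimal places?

Volume = 26514.806 mm³

Profile (r,z), 8 vertices: (0.5,11) (1.5,4) (15.5,6.5) (19.5,9) (13,40) (10.5,40) (6,35.5) (0.5,12)
edge 0: (0.5,11)→(1.5,4)  cross = 0.5·4 − 1.5·11 = -14.5000; (r_i+r_j)·cross = 2·-14.5000 = -29.0000
edge 1: (1.5,4)→(15.5,6.5)  cross = 1.5·6.5 − 15.5·4 = -52.2500; (r_i+r_j)·cross = 17·-52.2500 = -888.2500
edge 2: (15.5,6.5)→(19.5,9)  cross = 15.5·9 − 19.5·6.5 = 12.7500; (r_i+r_j)·cross = 35·12.7500 = 446.2500
edge 3: (19.5,9)→(13,40)  cross = 19.5·40 − 13·9 = 663.0000; (r_i+r_j)·cross = 32.5·663.0000 = 21547.5000
edge 4: (13,40)→(10.5,40)  cross = 13·40 − 10.5·40 = 100.0000; (r_i+r_j)·cross = 23.5·100.0000 = 2350.0000
edge 5: (10.5,40)→(6,35.5)  cross = 10.5·35.5 − 6·40 = 132.7500; (r_i+r_j)·cross = 16.5·132.7500 = 2190.3750
edge 6: (6,35.5)→(0.5,12)  cross = 6·12 − 0.5·35.5 = 54.2500; (r_i+r_j)·cross = 6.5·54.2500 = 352.6250
edge 7: (0.5,12)→(0.5,11)  cross = 0.5·11 − 0.5·12 = -0.5000; (r_i+r_j)·cross = 1·-0.5000 = -0.5000
Σcross = 895.5000 → A = |Σcross|/2 = 447.7500 mm²
Σ(r_i+r_j)·cross = 25969.0000 → first moment M = |Σ|/6 = 4328.1667
R_c = M/A = 4328.1667/447.7500 = 9.6665 mm
θ = 351° = 6.126106 rad
V = θ·R_c·A = 6.126106·9.6665·447.7500 = 26514.806 mm³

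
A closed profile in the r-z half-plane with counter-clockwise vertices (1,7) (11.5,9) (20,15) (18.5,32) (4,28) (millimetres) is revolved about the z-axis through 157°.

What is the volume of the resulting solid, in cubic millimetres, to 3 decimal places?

Volume = 9865.172 mm³

Profile (r,z), 5 vertices: (1,7) (11.5,9) (20,15) (18.5,32) (4,28)
edge 0: (1,7)→(11.5,9)  cross = 1·9 − 11.5·7 = -71.5000; (r_i+r_j)·cross = 12.5·-71.5000 = -893.7500
edge 1: (11.5,9)→(20,15)  cross = 11.5·15 − 20·9 = -7.5000; (r_i+r_j)·cross = 31.5·-7.5000 = -236.2500
edge 2: (20,15)→(18.5,32)  cross = 20·32 − 18.5·15 = 362.5000; (r_i+r_j)·cross = 38.5·362.5000 = 13956.2500
edge 3: (18.5,32)→(4,28)  cross = 18.5·28 − 4·32 = 390.0000; (r_i+r_j)·cross = 22.5·390.0000 = 8775.0000
edge 4: (4,28)→(1,7)  cross = 4·7 − 1·28 = 0.0000; (r_i+r_j)·cross = 5·0.0000 = 0.0000
Σcross = 673.5000 → A = |Σcross|/2 = 336.7500 mm²
Σ(r_i+r_j)·cross = 21601.2500 → first moment M = |Σ|/6 = 3600.2083
R_c = M/A = 3600.2083/336.7500 = 10.6910 mm
θ = 157° = 2.740167 rad
V = θ·R_c·A = 2.740167·10.6910·336.7500 = 9865.172 mm³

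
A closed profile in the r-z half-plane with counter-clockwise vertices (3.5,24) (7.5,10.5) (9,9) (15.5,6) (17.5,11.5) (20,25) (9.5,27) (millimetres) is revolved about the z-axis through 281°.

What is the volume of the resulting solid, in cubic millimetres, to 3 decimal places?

Profile (r,z), 7 vertices: (3.5,24) (7.5,10.5) (9,9) (15.5,6) (17.5,11.5) (20,25) (9.5,27)
edge 0: (3.5,24)→(7.5,10.5)  cross = 3.5·10.5 − 7.5·24 = -143.2500; (r_i+r_j)·cross = 11·-143.2500 = -1575.7500
edge 1: (7.5,10.5)→(9,9)  cross = 7.5·9 − 9·10.5 = -27.0000; (r_i+r_j)·cross = 16.5·-27.0000 = -445.5000
edge 2: (9,9)→(15.5,6)  cross = 9·6 − 15.5·9 = -85.5000; (r_i+r_j)·cross = 24.5·-85.5000 = -2094.7500
edge 3: (15.5,6)→(17.5,11.5)  cross = 15.5·11.5 − 17.5·6 = 73.2500; (r_i+r_j)·cross = 33·73.2500 = 2417.2500
edge 4: (17.5,11.5)→(20,25)  cross = 17.5·25 − 20·11.5 = 207.5000; (r_i+r_j)·cross = 37.5·207.5000 = 7781.2500
edge 5: (20,25)→(9.5,27)  cross = 20·27 − 9.5·25 = 302.5000; (r_i+r_j)·cross = 29.5·302.5000 = 8923.7500
edge 6: (9.5,27)→(3.5,24)  cross = 9.5·24 − 3.5·27 = 133.5000; (r_i+r_j)·cross = 13·133.5000 = 1735.5000
Σcross = 461.0000 → A = |Σcross|/2 = 230.5000 mm²
Σ(r_i+r_j)·cross = 16741.7500 → first moment M = |Σ|/6 = 2790.2917
R_c = M/A = 2790.2917/230.5000 = 12.1054 mm
θ = 281° = 4.904375 rad
V = θ·R_c·A = 4.904375·12.1054·230.5000 = 13684.637 mm³

Volume = 13684.637 mm³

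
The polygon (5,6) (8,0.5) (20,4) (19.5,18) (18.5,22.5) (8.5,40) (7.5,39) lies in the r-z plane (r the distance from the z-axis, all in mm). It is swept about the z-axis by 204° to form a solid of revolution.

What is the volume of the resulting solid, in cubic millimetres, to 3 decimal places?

Profile (r,z), 7 vertices: (5,6) (8,0.5) (20,4) (19.5,18) (18.5,22.5) (8.5,40) (7.5,39)
edge 0: (5,6)→(8,0.5)  cross = 5·0.5 − 8·6 = -45.5000; (r_i+r_j)·cross = 13·-45.5000 = -591.5000
edge 1: (8,0.5)→(20,4)  cross = 8·4 − 20·0.5 = 22.0000; (r_i+r_j)·cross = 28·22.0000 = 616.0000
edge 2: (20,4)→(19.5,18)  cross = 20·18 − 19.5·4 = 282.0000; (r_i+r_j)·cross = 39.5·282.0000 = 11139.0000
edge 3: (19.5,18)→(18.5,22.5)  cross = 19.5·22.5 − 18.5·18 = 105.7500; (r_i+r_j)·cross = 38·105.7500 = 4018.5000
edge 4: (18.5,22.5)→(8.5,40)  cross = 18.5·40 − 8.5·22.5 = 548.7500; (r_i+r_j)·cross = 27·548.7500 = 14816.2500
edge 5: (8.5,40)→(7.5,39)  cross = 8.5·39 − 7.5·40 = 31.5000; (r_i+r_j)·cross = 16·31.5000 = 504.0000
edge 6: (7.5,39)→(5,6)  cross = 7.5·6 − 5·39 = -150.0000; (r_i+r_j)·cross = 12.5·-150.0000 = -1875.0000
Σcross = 794.5000 → A = |Σcross|/2 = 397.2500 mm²
Σ(r_i+r_j)·cross = 28627.2500 → first moment M = |Σ|/6 = 4771.2083
R_c = M/A = 4771.2083/397.2500 = 12.0106 mm
θ = 204° = 3.560472 rad
V = θ·R_c·A = 3.560472·12.0106·397.2500 = 16987.752 mm³

Volume = 16987.752 mm³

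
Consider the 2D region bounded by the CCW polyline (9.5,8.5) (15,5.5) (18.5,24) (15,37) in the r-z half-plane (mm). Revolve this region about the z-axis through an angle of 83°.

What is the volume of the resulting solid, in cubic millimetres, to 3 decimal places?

Volume = 2943.240 mm³

Profile (r,z), 4 vertices: (9.5,8.5) (15,5.5) (18.5,24) (15,37)
edge 0: (9.5,8.5)→(15,5.5)  cross = 9.5·5.5 − 15·8.5 = -75.2500; (r_i+r_j)·cross = 24.5·-75.2500 = -1843.6250
edge 1: (15,5.5)→(18.5,24)  cross = 15·24 − 18.5·5.5 = 258.2500; (r_i+r_j)·cross = 33.5·258.2500 = 8651.3750
edge 2: (18.5,24)→(15,37)  cross = 18.5·37 − 15·24 = 324.5000; (r_i+r_j)·cross = 33.5·324.5000 = 10870.7500
edge 3: (15,37)→(9.5,8.5)  cross = 15·8.5 − 9.5·37 = -224.0000; (r_i+r_j)·cross = 24.5·-224.0000 = -5488.0000
Σcross = 283.5000 → A = |Σcross|/2 = 141.7500 mm²
Σ(r_i+r_j)·cross = 12190.5000 → first moment M = |Σ|/6 = 2031.7500
R_c = M/A = 2031.7500/141.7500 = 14.3333 mm
θ = 83° = 1.448623 rad
V = θ·R_c·A = 1.448623·14.3333·141.7500 = 2943.240 mm³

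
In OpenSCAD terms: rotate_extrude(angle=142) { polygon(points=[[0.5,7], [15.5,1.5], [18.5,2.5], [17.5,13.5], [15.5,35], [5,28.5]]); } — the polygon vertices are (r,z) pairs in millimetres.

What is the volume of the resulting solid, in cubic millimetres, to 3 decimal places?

Profile (r,z), 6 vertices: (0.5,7) (15.5,1.5) (18.5,2.5) (17.5,13.5) (15.5,35) (5,28.5)
edge 0: (0.5,7)→(15.5,1.5)  cross = 0.5·1.5 − 15.5·7 = -107.7500; (r_i+r_j)·cross = 16·-107.7500 = -1724.0000
edge 1: (15.5,1.5)→(18.5,2.5)  cross = 15.5·2.5 − 18.5·1.5 = 11.0000; (r_i+r_j)·cross = 34·11.0000 = 374.0000
edge 2: (18.5,2.5)→(17.5,13.5)  cross = 18.5·13.5 − 17.5·2.5 = 206.0000; (r_i+r_j)·cross = 36·206.0000 = 7416.0000
edge 3: (17.5,13.5)→(15.5,35)  cross = 17.5·35 − 15.5·13.5 = 403.2500; (r_i+r_j)·cross = 33·403.2500 = 13307.2500
edge 4: (15.5,35)→(5,28.5)  cross = 15.5·28.5 − 5·35 = 266.7500; (r_i+r_j)·cross = 20.5·266.7500 = 5468.3750
edge 5: (5,28.5)→(0.5,7)  cross = 5·7 − 0.5·28.5 = 20.7500; (r_i+r_j)·cross = 5.5·20.7500 = 114.1250
Σcross = 800.0000 → A = |Σcross|/2 = 400.0000 mm²
Σ(r_i+r_j)·cross = 24955.7500 → first moment M = |Σ|/6 = 4159.2917
R_c = M/A = 4159.2917/400.0000 = 10.3982 mm
θ = 142° = 2.478368 rad
V = θ·R_c·A = 2.478368·10.3982·400.0000 = 10308.253 mm³

Volume = 10308.253 mm³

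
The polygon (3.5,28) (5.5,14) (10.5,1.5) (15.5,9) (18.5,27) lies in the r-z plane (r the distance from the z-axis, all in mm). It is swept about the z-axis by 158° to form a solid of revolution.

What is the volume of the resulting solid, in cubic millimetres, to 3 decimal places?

Volume = 7616.777 mm³

Profile (r,z), 5 vertices: (3.5,28) (5.5,14) (10.5,1.5) (15.5,9) (18.5,27)
edge 0: (3.5,28)→(5.5,14)  cross = 3.5·14 − 5.5·28 = -105.0000; (r_i+r_j)·cross = 9·-105.0000 = -945.0000
edge 1: (5.5,14)→(10.5,1.5)  cross = 5.5·1.5 − 10.5·14 = -138.7500; (r_i+r_j)·cross = 16·-138.7500 = -2220.0000
edge 2: (10.5,1.5)→(15.5,9)  cross = 10.5·9 − 15.5·1.5 = 71.2500; (r_i+r_j)·cross = 26·71.2500 = 1852.5000
edge 3: (15.5,9)→(18.5,27)  cross = 15.5·27 − 18.5·9 = 252.0000; (r_i+r_j)·cross = 34·252.0000 = 8568.0000
edge 4: (18.5,27)→(3.5,28)  cross = 18.5·28 − 3.5·27 = 423.5000; (r_i+r_j)·cross = 22·423.5000 = 9317.0000
Σcross = 503.0000 → A = |Σcross|/2 = 251.5000 mm²
Σ(r_i+r_j)·cross = 16572.5000 → first moment M = |Σ|/6 = 2762.0833
R_c = M/A = 2762.0833/251.5000 = 10.9824 mm
θ = 158° = 2.757620 rad
V = θ·R_c·A = 2.757620·10.9824·251.5000 = 7616.777 mm³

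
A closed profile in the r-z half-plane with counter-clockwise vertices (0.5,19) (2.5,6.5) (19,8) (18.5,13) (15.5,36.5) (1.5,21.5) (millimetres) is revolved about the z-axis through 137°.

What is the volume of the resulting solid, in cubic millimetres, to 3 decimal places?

Profile (r,z), 6 vertices: (0.5,19) (2.5,6.5) (19,8) (18.5,13) (15.5,36.5) (1.5,21.5)
edge 0: (0.5,19)→(2.5,6.5)  cross = 0.5·6.5 − 2.5·19 = -44.2500; (r_i+r_j)·cross = 3·-44.2500 = -132.7500
edge 1: (2.5,6.5)→(19,8)  cross = 2.5·8 − 19·6.5 = -103.5000; (r_i+r_j)·cross = 21.5·-103.5000 = -2225.2500
edge 2: (19,8)→(18.5,13)  cross = 19·13 − 18.5·8 = 99.0000; (r_i+r_j)·cross = 37.5·99.0000 = 3712.5000
edge 3: (18.5,13)→(15.5,36.5)  cross = 18.5·36.5 − 15.5·13 = 473.7500; (r_i+r_j)·cross = 34·473.7500 = 16107.5000
edge 4: (15.5,36.5)→(1.5,21.5)  cross = 15.5·21.5 − 1.5·36.5 = 278.5000; (r_i+r_j)·cross = 17·278.5000 = 4734.5000
edge 5: (1.5,21.5)→(0.5,19)  cross = 1.5·19 − 0.5·21.5 = 17.7500; (r_i+r_j)·cross = 2·17.7500 = 35.5000
Σcross = 721.2500 → A = |Σcross|/2 = 360.6250 mm²
Σ(r_i+r_j)·cross = 22232.0000 → first moment M = |Σ|/6 = 3705.3333
R_c = M/A = 3705.3333/360.6250 = 10.2748 mm
θ = 137° = 2.391101 rad
V = θ·R_c·A = 2.391101·10.2748·360.6250 = 8859.827 mm³

Volume = 8859.827 mm³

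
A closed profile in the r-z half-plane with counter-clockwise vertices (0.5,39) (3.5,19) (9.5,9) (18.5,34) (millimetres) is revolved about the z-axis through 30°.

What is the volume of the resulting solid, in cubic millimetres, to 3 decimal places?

Profile (r,z), 4 vertices: (0.5,39) (3.5,19) (9.5,9) (18.5,34)
edge 0: (0.5,39)→(3.5,19)  cross = 0.5·19 − 3.5·39 = -127.0000; (r_i+r_j)·cross = 4·-127.0000 = -508.0000
edge 1: (3.5,19)→(9.5,9)  cross = 3.5·9 − 9.5·19 = -149.0000; (r_i+r_j)·cross = 13·-149.0000 = -1937.0000
edge 2: (9.5,9)→(18.5,34)  cross = 9.5·34 − 18.5·9 = 156.5000; (r_i+r_j)·cross = 28·156.5000 = 4382.0000
edge 3: (18.5,34)→(0.5,39)  cross = 18.5·39 − 0.5·34 = 704.5000; (r_i+r_j)·cross = 19·704.5000 = 13385.5000
Σcross = 585.0000 → A = |Σcross|/2 = 292.5000 mm²
Σ(r_i+r_j)·cross = 15322.5000 → first moment M = |Σ|/6 = 2553.7500
R_c = M/A = 2553.7500/292.5000 = 8.7308 mm
θ = 30° = 0.523599 rad
V = θ·R_c·A = 0.523599·8.7308·292.5000 = 1337.140 mm³

Volume = 1337.140 mm³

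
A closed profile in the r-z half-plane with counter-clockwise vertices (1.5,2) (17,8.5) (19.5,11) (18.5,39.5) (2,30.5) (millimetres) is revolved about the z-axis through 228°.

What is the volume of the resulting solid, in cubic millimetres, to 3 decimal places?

Profile (r,z), 5 vertices: (1.5,2) (17,8.5) (19.5,11) (18.5,39.5) (2,30.5)
edge 0: (1.5,2)→(17,8.5)  cross = 1.5·8.5 − 17·2 = -21.2500; (r_i+r_j)·cross = 18.5·-21.2500 = -393.1250
edge 1: (17,8.5)→(19.5,11)  cross = 17·11 − 19.5·8.5 = 21.2500; (r_i+r_j)·cross = 36.5·21.2500 = 775.6250
edge 2: (19.5,11)→(18.5,39.5)  cross = 19.5·39.5 − 18.5·11 = 566.7500; (r_i+r_j)·cross = 38·566.7500 = 21536.5000
edge 3: (18.5,39.5)→(2,30.5)  cross = 18.5·30.5 − 2·39.5 = 485.2500; (r_i+r_j)·cross = 20.5·485.2500 = 9947.6250
edge 4: (2,30.5)→(1.5,2)  cross = 2·2 − 1.5·30.5 = -41.7500; (r_i+r_j)·cross = 3.5·-41.7500 = -146.1250
Σcross = 1010.2500 → A = |Σcross|/2 = 505.1250 mm²
Σ(r_i+r_j)·cross = 31720.5000 → first moment M = |Σ|/6 = 5286.7500
R_c = M/A = 5286.7500/505.1250 = 10.4662 mm
θ = 228° = 3.979351 rad
V = θ·R_c·A = 3.979351·10.4662·505.1250 = 21037.832 mm³

Volume = 21037.832 mm³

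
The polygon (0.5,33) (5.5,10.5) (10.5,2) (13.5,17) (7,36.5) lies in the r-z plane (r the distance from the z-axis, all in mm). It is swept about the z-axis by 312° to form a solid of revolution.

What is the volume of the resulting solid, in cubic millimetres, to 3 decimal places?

Profile (r,z), 5 vertices: (0.5,33) (5.5,10.5) (10.5,2) (13.5,17) (7,36.5)
edge 0: (0.5,33)→(5.5,10.5)  cross = 0.5·10.5 − 5.5·33 = -176.2500; (r_i+r_j)·cross = 6·-176.2500 = -1057.5000
edge 1: (5.5,10.5)→(10.5,2)  cross = 5.5·2 − 10.5·10.5 = -99.2500; (r_i+r_j)·cross = 16·-99.2500 = -1588.0000
edge 2: (10.5,2)→(13.5,17)  cross = 10.5·17 − 13.5·2 = 151.5000; (r_i+r_j)·cross = 24·151.5000 = 3636.0000
edge 3: (13.5,17)→(7,36.5)  cross = 13.5·36.5 − 7·17 = 373.7500; (r_i+r_j)·cross = 20.5·373.7500 = 7661.8750
edge 4: (7,36.5)→(0.5,33)  cross = 7·33 − 0.5·36.5 = 212.7500; (r_i+r_j)·cross = 7.5·212.7500 = 1595.6250
Σcross = 462.5000 → A = |Σcross|/2 = 231.2500 mm²
Σ(r_i+r_j)·cross = 10248.0000 → first moment M = |Σ|/6 = 1708.0000
R_c = M/A = 1708.0000/231.2500 = 7.3859 mm
θ = 312° = 5.445427 rad
V = θ·R_c·A = 5.445427·7.3859·231.2500 = 9300.790 mm³

Volume = 9300.790 mm³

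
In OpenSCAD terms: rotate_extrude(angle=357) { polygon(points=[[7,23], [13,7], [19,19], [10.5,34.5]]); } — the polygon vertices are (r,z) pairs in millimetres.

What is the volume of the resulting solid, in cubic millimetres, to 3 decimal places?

Volume = 12565.498 mm³

Profile (r,z), 4 vertices: (7,23) (13,7) (19,19) (10.5,34.5)
edge 0: (7,23)→(13,7)  cross = 7·7 − 13·23 = -250.0000; (r_i+r_j)·cross = 20·-250.0000 = -5000.0000
edge 1: (13,7)→(19,19)  cross = 13·19 − 19·7 = 114.0000; (r_i+r_j)·cross = 32·114.0000 = 3648.0000
edge 2: (19,19)→(10.5,34.5)  cross = 19·34.5 − 10.5·19 = 456.0000; (r_i+r_j)·cross = 29.5·456.0000 = 13452.0000
edge 3: (10.5,34.5)→(7,23)  cross = 10.5·23 − 7·34.5 = 0.0000; (r_i+r_j)·cross = 17.5·0.0000 = 0.0000
Σcross = 320.0000 → A = |Σcross|/2 = 160.0000 mm²
Σ(r_i+r_j)·cross = 12100.0000 → first moment M = |Σ|/6 = 2016.6667
R_c = M/A = 2016.6667/160.0000 = 12.6042 mm
θ = 357° = 6.230825 rad
V = θ·R_c·A = 6.230825·12.6042·160.0000 = 12565.498 mm³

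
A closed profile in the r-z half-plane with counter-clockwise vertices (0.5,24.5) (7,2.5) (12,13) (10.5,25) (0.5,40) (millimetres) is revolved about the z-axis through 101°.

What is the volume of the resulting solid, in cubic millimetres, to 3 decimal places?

Volume = 2360.843 mm³

Profile (r,z), 5 vertices: (0.5,24.5) (7,2.5) (12,13) (10.5,25) (0.5,40)
edge 0: (0.5,24.5)→(7,2.5)  cross = 0.5·2.5 − 7·24.5 = -170.2500; (r_i+r_j)·cross = 7.5·-170.2500 = -1276.8750
edge 1: (7,2.5)→(12,13)  cross = 7·13 − 12·2.5 = 61.0000; (r_i+r_j)·cross = 19·61.0000 = 1159.0000
edge 2: (12,13)→(10.5,25)  cross = 12·25 − 10.5·13 = 163.5000; (r_i+r_j)·cross = 22.5·163.5000 = 3678.7500
edge 3: (10.5,25)→(0.5,40)  cross = 10.5·40 − 0.5·25 = 407.5000; (r_i+r_j)·cross = 11·407.5000 = 4482.5000
edge 4: (0.5,40)→(0.5,24.5)  cross = 0.5·24.5 − 0.5·40 = -7.7500; (r_i+r_j)·cross = 1·-7.7500 = -7.7500
Σcross = 454.0000 → A = |Σcross|/2 = 227.0000 mm²
Σ(r_i+r_j)·cross = 8035.6250 → first moment M = |Σ|/6 = 1339.2708
R_c = M/A = 1339.2708/227.0000 = 5.8999 mm
θ = 101° = 1.762783 rad
V = θ·R_c·A = 1.762783·5.8999·227.0000 = 2360.843 mm³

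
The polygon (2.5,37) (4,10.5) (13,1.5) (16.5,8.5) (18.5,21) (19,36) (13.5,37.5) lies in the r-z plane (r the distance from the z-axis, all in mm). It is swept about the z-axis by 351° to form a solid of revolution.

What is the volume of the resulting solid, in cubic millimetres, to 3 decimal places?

Volume = 30639.973 mm³

Profile (r,z), 7 vertices: (2.5,37) (4,10.5) (13,1.5) (16.5,8.5) (18.5,21) (19,36) (13.5,37.5)
edge 0: (2.5,37)→(4,10.5)  cross = 2.5·10.5 − 4·37 = -121.7500; (r_i+r_j)·cross = 6.5·-121.7500 = -791.3750
edge 1: (4,10.5)→(13,1.5)  cross = 4·1.5 − 13·10.5 = -130.5000; (r_i+r_j)·cross = 17·-130.5000 = -2218.5000
edge 2: (13,1.5)→(16.5,8.5)  cross = 13·8.5 − 16.5·1.5 = 85.7500; (r_i+r_j)·cross = 29.5·85.7500 = 2529.6250
edge 3: (16.5,8.5)→(18.5,21)  cross = 16.5·21 − 18.5·8.5 = 189.2500; (r_i+r_j)·cross = 35·189.2500 = 6623.7500
edge 4: (18.5,21)→(19,36)  cross = 18.5·36 − 19·21 = 267.0000; (r_i+r_j)·cross = 37.5·267.0000 = 10012.5000
edge 5: (19,36)→(13.5,37.5)  cross = 19·37.5 − 13.5·36 = 226.5000; (r_i+r_j)·cross = 32.5·226.5000 = 7361.2500
edge 6: (13.5,37.5)→(2.5,37)  cross = 13.5·37 − 2.5·37.5 = 405.7500; (r_i+r_j)·cross = 16·405.7500 = 6492.0000
Σcross = 922.0000 → A = |Σcross|/2 = 461.0000 mm²
Σ(r_i+r_j)·cross = 30009.2500 → first moment M = |Σ|/6 = 5001.5417
R_c = M/A = 5001.5417/461.0000 = 10.8493 mm
θ = 351° = 6.126106 rad
V = θ·R_c·A = 6.126106·10.8493·461.0000 = 30639.973 mm³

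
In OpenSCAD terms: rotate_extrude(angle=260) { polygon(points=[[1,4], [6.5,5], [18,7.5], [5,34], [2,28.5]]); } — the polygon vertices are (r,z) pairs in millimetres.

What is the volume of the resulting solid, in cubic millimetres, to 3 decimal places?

Volume = 9457.932 mm³

Profile (r,z), 5 vertices: (1,4) (6.5,5) (18,7.5) (5,34) (2,28.5)
edge 0: (1,4)→(6.5,5)  cross = 1·5 − 6.5·4 = -21.0000; (r_i+r_j)·cross = 7.5·-21.0000 = -157.5000
edge 1: (6.5,5)→(18,7.5)  cross = 6.5·7.5 − 18·5 = -41.2500; (r_i+r_j)·cross = 24.5·-41.2500 = -1010.6250
edge 2: (18,7.5)→(5,34)  cross = 18·34 − 5·7.5 = 574.5000; (r_i+r_j)·cross = 23·574.5000 = 13213.5000
edge 3: (5,34)→(2,28.5)  cross = 5·28.5 − 2·34 = 74.5000; (r_i+r_j)·cross = 7·74.5000 = 521.5000
edge 4: (2,28.5)→(1,4)  cross = 2·4 − 1·28.5 = -20.5000; (r_i+r_j)·cross = 3·-20.5000 = -61.5000
Σcross = 566.2500 → A = |Σcross|/2 = 283.1250 mm²
Σ(r_i+r_j)·cross = 12505.3750 → first moment M = |Σ|/6 = 2084.2292
R_c = M/A = 2084.2292/283.1250 = 7.3615 mm
θ = 260° = 4.537856 rad
V = θ·R_c·A = 4.537856·7.3615·283.1250 = 9457.932 mm³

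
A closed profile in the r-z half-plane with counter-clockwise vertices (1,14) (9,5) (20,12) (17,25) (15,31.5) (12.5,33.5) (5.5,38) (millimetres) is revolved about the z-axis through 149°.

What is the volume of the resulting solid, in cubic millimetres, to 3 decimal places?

Profile (r,z), 7 vertices: (1,14) (9,5) (20,12) (17,25) (15,31.5) (12.5,33.5) (5.5,38)
edge 0: (1,14)→(9,5)  cross = 1·5 − 9·14 = -121.0000; (r_i+r_j)·cross = 10·-121.0000 = -1210.0000
edge 1: (9,5)→(20,12)  cross = 9·12 − 20·5 = 8.0000; (r_i+r_j)·cross = 29·8.0000 = 232.0000
edge 2: (20,12)→(17,25)  cross = 20·25 − 17·12 = 296.0000; (r_i+r_j)·cross = 37·296.0000 = 10952.0000
edge 3: (17,25)→(15,31.5)  cross = 17·31.5 − 15·25 = 160.5000; (r_i+r_j)·cross = 32·160.5000 = 5136.0000
edge 4: (15,31.5)→(12.5,33.5)  cross = 15·33.5 − 12.5·31.5 = 108.7500; (r_i+r_j)·cross = 27.5·108.7500 = 2990.6250
edge 5: (12.5,33.5)→(5.5,38)  cross = 12.5·38 − 5.5·33.5 = 290.7500; (r_i+r_j)·cross = 18·290.7500 = 5233.5000
edge 6: (5.5,38)→(1,14)  cross = 5.5·14 − 1·38 = 39.0000; (r_i+r_j)·cross = 6.5·39.0000 = 253.5000
Σcross = 782.0000 → A = |Σcross|/2 = 391.0000 mm²
Σ(r_i+r_j)·cross = 23587.6250 → first moment M = |Σ|/6 = 3931.2708
R_c = M/A = 3931.2708/391.0000 = 10.0544 mm
θ = 149° = 2.600541 rad
V = θ·R_c·A = 2.600541·10.0544·391.0000 = 10223.429 mm³

Volume = 10223.429 mm³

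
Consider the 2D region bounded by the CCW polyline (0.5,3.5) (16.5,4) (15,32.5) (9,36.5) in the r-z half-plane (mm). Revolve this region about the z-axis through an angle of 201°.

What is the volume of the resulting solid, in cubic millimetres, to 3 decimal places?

Profile (r,z), 4 vertices: (0.5,3.5) (16.5,4) (15,32.5) (9,36.5)
edge 0: (0.5,3.5)→(16.5,4)  cross = 0.5·4 − 16.5·3.5 = -55.7500; (r_i+r_j)·cross = 17·-55.7500 = -947.7500
edge 1: (16.5,4)→(15,32.5)  cross = 16.5·32.5 − 15·4 = 476.2500; (r_i+r_j)·cross = 31.5·476.2500 = 15001.8750
edge 2: (15,32.5)→(9,36.5)  cross = 15·36.5 − 9·32.5 = 255.0000; (r_i+r_j)·cross = 24·255.0000 = 6120.0000
edge 3: (9,36.5)→(0.5,3.5)  cross = 9·3.5 − 0.5·36.5 = 13.2500; (r_i+r_j)·cross = 9.5·13.2500 = 125.8750
Σcross = 688.7500 → A = |Σcross|/2 = 344.3750 mm²
Σ(r_i+r_j)·cross = 20300.0000 → first moment M = |Σ|/6 = 3383.3333
R_c = M/A = 3383.3333/344.3750 = 9.8246 mm
θ = 201° = 3.508112 rad
V = θ·R_c·A = 3.508112·9.8246·344.3750 = 11869.112 mm³

Volume = 11869.112 mm³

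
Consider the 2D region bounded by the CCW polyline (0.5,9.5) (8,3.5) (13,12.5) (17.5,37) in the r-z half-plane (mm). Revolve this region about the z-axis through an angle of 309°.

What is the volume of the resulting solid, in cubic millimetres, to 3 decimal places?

Volume = 10041.442 mm³

Profile (r,z), 4 vertices: (0.5,9.5) (8,3.5) (13,12.5) (17.5,37)
edge 0: (0.5,9.5)→(8,3.5)  cross = 0.5·3.5 − 8·9.5 = -74.2500; (r_i+r_j)·cross = 8.5·-74.2500 = -631.1250
edge 1: (8,3.5)→(13,12.5)  cross = 8·12.5 − 13·3.5 = 54.5000; (r_i+r_j)·cross = 21·54.5000 = 1144.5000
edge 2: (13,12.5)→(17.5,37)  cross = 13·37 − 17.5·12.5 = 262.2500; (r_i+r_j)·cross = 30.5·262.2500 = 7998.6250
edge 3: (17.5,37)→(0.5,9.5)  cross = 17.5·9.5 − 0.5·37 = 147.7500; (r_i+r_j)·cross = 18·147.7500 = 2659.5000
Σcross = 390.2500 → A = |Σcross|/2 = 195.1250 mm²
Σ(r_i+r_j)·cross = 11171.5000 → first moment M = |Σ|/6 = 1861.9167
R_c = M/A = 1861.9167/195.1250 = 9.5422 mm
θ = 309° = 5.393067 rad
V = θ·R_c·A = 5.393067·9.5422·195.1250 = 10041.442 mm³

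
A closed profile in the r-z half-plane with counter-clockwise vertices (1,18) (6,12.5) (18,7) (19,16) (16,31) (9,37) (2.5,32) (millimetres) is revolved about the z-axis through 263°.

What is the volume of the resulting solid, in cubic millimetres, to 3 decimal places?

Profile (r,z), 7 vertices: (1,18) (6,12.5) (18,7) (19,16) (16,31) (9,37) (2.5,32)
edge 0: (1,18)→(6,12.5)  cross = 1·12.5 − 6·18 = -95.5000; (r_i+r_j)·cross = 7·-95.5000 = -668.5000
edge 1: (6,12.5)→(18,7)  cross = 6·7 − 18·12.5 = -183.0000; (r_i+r_j)·cross = 24·-183.0000 = -4392.0000
edge 2: (18,7)→(19,16)  cross = 18·16 − 19·7 = 155.0000; (r_i+r_j)·cross = 37·155.0000 = 5735.0000
edge 3: (19,16)→(16,31)  cross = 19·31 − 16·16 = 333.0000; (r_i+r_j)·cross = 35·333.0000 = 11655.0000
edge 4: (16,31)→(9,37)  cross = 16·37 − 9·31 = 313.0000; (r_i+r_j)·cross = 25·313.0000 = 7825.0000
edge 5: (9,37)→(2.5,32)  cross = 9·32 − 2.5·37 = 195.5000; (r_i+r_j)·cross = 11.5·195.5000 = 2248.2500
edge 6: (2.5,32)→(1,18)  cross = 2.5·18 − 1·32 = 13.0000; (r_i+r_j)·cross = 3.5·13.0000 = 45.5000
Σcross = 731.0000 → A = |Σcross|/2 = 365.5000 mm²
Σ(r_i+r_j)·cross = 22448.2500 → first moment M = |Σ|/6 = 3741.3750
R_c = M/A = 3741.3750/365.5000 = 10.2363 mm
θ = 263° = 4.590216 rad
V = θ·R_c·A = 4.590216·10.2363·365.5000 = 17173.719 mm³

Volume = 17173.719 mm³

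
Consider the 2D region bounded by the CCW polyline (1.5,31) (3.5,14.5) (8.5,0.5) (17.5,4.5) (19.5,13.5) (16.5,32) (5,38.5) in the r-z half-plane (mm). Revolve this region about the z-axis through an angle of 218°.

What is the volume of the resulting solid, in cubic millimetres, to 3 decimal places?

Profile (r,z), 7 vertices: (1.5,31) (3.5,14.5) (8.5,0.5) (17.5,4.5) (19.5,13.5) (16.5,32) (5,38.5)
edge 0: (1.5,31)→(3.5,14.5)  cross = 1.5·14.5 − 3.5·31 = -86.7500; (r_i+r_j)·cross = 5·-86.7500 = -433.7500
edge 1: (3.5,14.5)→(8.5,0.5)  cross = 3.5·0.5 − 8.5·14.5 = -121.5000; (r_i+r_j)·cross = 12·-121.5000 = -1458.0000
edge 2: (8.5,0.5)→(17.5,4.5)  cross = 8.5·4.5 − 17.5·0.5 = 29.5000; (r_i+r_j)·cross = 26·29.5000 = 767.0000
edge 3: (17.5,4.5)→(19.5,13.5)  cross = 17.5·13.5 − 19.5·4.5 = 148.5000; (r_i+r_j)·cross = 37·148.5000 = 5494.5000
edge 4: (19.5,13.5)→(16.5,32)  cross = 19.5·32 − 16.5·13.5 = 401.2500; (r_i+r_j)·cross = 36·401.2500 = 14445.0000
edge 5: (16.5,32)→(5,38.5)  cross = 16.5·38.5 − 5·32 = 475.2500; (r_i+r_j)·cross = 21.5·475.2500 = 10217.8750
edge 6: (5,38.5)→(1.5,31)  cross = 5·31 − 1.5·38.5 = 97.2500; (r_i+r_j)·cross = 6.5·97.2500 = 632.1250
Σcross = 943.5000 → A = |Σcross|/2 = 471.7500 mm²
Σ(r_i+r_j)·cross = 29664.7500 → first moment M = |Σ|/6 = 4944.1250
R_c = M/A = 4944.1250/471.7500 = 10.4804 mm
θ = 218° = 3.804818 rad
V = θ·R_c·A = 3.804818·10.4804·471.7500 = 18811.495 mm³

Volume = 18811.495 mm³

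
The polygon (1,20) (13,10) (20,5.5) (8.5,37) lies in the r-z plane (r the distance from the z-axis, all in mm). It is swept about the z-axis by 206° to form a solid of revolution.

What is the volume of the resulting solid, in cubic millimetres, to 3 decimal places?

Profile (r,z), 4 vertices: (1,20) (13,10) (20,5.5) (8.5,37)
edge 0: (1,20)→(13,10)  cross = 1·10 − 13·20 = -250.0000; (r_i+r_j)·cross = 14·-250.0000 = -3500.0000
edge 1: (13,10)→(20,5.5)  cross = 13·5.5 − 20·10 = -128.5000; (r_i+r_j)·cross = 33·-128.5000 = -4240.5000
edge 2: (20,5.5)→(8.5,37)  cross = 20·37 − 8.5·5.5 = 693.2500; (r_i+r_j)·cross = 28.5·693.2500 = 19757.6250
edge 3: (8.5,37)→(1,20)  cross = 8.5·20 − 1·37 = 133.0000; (r_i+r_j)·cross = 9.5·133.0000 = 1263.5000
Σcross = 447.7500 → A = |Σcross|/2 = 223.8750 mm²
Σ(r_i+r_j)·cross = 13280.6250 → first moment M = |Σ|/6 = 2213.4375
R_c = M/A = 2213.4375/223.8750 = 9.8869 mm
θ = 206° = 3.595378 rad
V = θ·R_c·A = 3.595378·9.8869·223.8750 = 7958.145 mm³

Volume = 7958.145 mm³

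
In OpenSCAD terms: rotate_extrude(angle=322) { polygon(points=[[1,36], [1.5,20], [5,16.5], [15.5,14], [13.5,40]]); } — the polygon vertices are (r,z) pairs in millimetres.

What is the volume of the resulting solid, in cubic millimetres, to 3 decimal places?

Volume = 13660.250 mm³

Profile (r,z), 5 vertices: (1,36) (1.5,20) (5,16.5) (15.5,14) (13.5,40)
edge 0: (1,36)→(1.5,20)  cross = 1·20 − 1.5·36 = -34.0000; (r_i+r_j)·cross = 2.5·-34.0000 = -85.0000
edge 1: (1.5,20)→(5,16.5)  cross = 1.5·16.5 − 5·20 = -75.2500; (r_i+r_j)·cross = 6.5·-75.2500 = -489.1250
edge 2: (5,16.5)→(15.5,14)  cross = 5·14 − 15.5·16.5 = -185.7500; (r_i+r_j)·cross = 20.5·-185.7500 = -3807.8750
edge 3: (15.5,14)→(13.5,40)  cross = 15.5·40 − 13.5·14 = 431.0000; (r_i+r_j)·cross = 29·431.0000 = 12499.0000
edge 4: (13.5,40)→(1,36)  cross = 13.5·36 − 1·40 = 446.0000; (r_i+r_j)·cross = 14.5·446.0000 = 6467.0000
Σcross = 582.0000 → A = |Σcross|/2 = 291.0000 mm²
Σ(r_i+r_j)·cross = 14584.0000 → first moment M = |Σ|/6 = 2430.6667
R_c = M/A = 2430.6667/291.0000 = 8.3528 mm
θ = 322° = 5.619960 rad
V = θ·R_c·A = 5.619960·8.3528·291.0000 = 13660.250 mm³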